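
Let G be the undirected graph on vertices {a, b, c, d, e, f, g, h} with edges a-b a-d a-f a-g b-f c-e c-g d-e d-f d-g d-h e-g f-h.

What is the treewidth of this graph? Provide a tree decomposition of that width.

The largest bag has 3 vertices, giving width 2; this decomposition certifies tw(G) ≤ 2. For the lower bound, the 3 vertices {d, e, g} are pairwise adjacent, and any tree decomposition puts a clique entirely inside one bag — forcing width ≥ 2. Therefore the treewidth is 2.

Treewidth 2.
One such decomposition:
Bags: B1 = {d, e, g}  B2 = {a, d, g}  B3 = {a, d, f}  B4 = {c, e, g}  B5 = {d, f, h}  B6 = {a, b, f}
Tree: B1–B2, B2–B3, B1–B4, B3–B5, B3–B6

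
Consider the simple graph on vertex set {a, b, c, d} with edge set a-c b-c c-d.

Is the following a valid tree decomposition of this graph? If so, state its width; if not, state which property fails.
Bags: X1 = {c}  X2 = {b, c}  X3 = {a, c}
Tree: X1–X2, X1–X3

A tree decomposition must satisfy three properties: every vertex lies in some bag; for every edge, both endpoints lie together in some bag; and for every vertex, the bags containing it form a connected subtree. Here vertex d appears in no bag, so the decomposition is invalid.

No — vertex d appears in no bag.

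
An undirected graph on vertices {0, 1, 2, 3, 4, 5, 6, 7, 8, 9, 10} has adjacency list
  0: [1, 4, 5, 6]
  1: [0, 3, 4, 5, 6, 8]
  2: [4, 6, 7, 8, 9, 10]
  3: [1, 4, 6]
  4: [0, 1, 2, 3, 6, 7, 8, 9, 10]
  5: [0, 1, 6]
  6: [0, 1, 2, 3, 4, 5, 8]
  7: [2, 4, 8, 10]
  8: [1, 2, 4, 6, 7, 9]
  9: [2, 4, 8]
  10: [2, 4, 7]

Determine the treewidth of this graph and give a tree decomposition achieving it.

Treewidth 3.
Bags: B1 = {2, 4, 6, 8}  B2 = {1, 4, 6, 8}  B3 = {2, 4, 7, 8}  B4 = {1, 3, 4, 6}  B5 = {0, 1, 4, 6}  B6 = {2, 4, 8, 9}  B7 = {0, 1, 5, 6}  B8 = {2, 4, 7, 10}
Tree: B1–B2, B1–B3, B2–B4, B2–B5, B1–B6, B5–B7, B3–B8

The largest bag has 4 vertices, giving width 3; this decomposition certifies tw(G) ≤ 3. For the lower bound, the 4 vertices {0, 1, 4, 6} are pairwise adjacent, and any tree decomposition puts a clique entirely inside one bag — forcing width ≥ 3. Therefore the treewidth is 3.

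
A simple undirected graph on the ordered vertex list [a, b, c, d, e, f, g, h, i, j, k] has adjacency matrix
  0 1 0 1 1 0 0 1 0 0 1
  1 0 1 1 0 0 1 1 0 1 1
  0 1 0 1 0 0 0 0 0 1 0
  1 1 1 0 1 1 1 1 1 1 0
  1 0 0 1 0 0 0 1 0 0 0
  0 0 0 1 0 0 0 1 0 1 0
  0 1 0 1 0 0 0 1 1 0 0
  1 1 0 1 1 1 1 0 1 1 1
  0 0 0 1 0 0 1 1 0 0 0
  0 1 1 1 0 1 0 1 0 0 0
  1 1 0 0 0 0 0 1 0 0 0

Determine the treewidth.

3

A width-3 tree decomposition is:
Bags: B1 = {b, d, g, h}  B2 = {a, b, d, h}  B3 = {b, d, h, j}  B4 = {b, c, d, j}  B5 = {d, f, h, j}  B6 = {a, d, e, h}  B7 = {d, g, h, i}  B8 = {a, b, h, k}
Tree: B1–B2, B2–B3, B3–B4, B3–B5, B2–B6, B1–B7, B2–B8
Each bag holds 4 vertices, so the decomposition has width 3, which upper-bounds the treewidth. On the other hand G contains the 4-clique {a, d, e, h}. A clique must lie in a single bag of any decomposition, so no decomposition can have width below 3. The upper and lower bounds meet at 3, so that is the treewidth.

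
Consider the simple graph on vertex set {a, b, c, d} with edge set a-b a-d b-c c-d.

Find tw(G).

A width-2 tree decomposition is:
Bags: B1 = {a, b, d}  B2 = {b, c, d}
Tree: B1–B2
Every bag has size at most 3, so the width is 3 − 1 = 2 and tw(G) ≤ 2. For the lower bound, G contains the cycle d–a–b–c–d, so G is not a forest; only forests have treewidth ≤ 1, hence tw(G) ≥ 2. Therefore the treewidth is 2.

2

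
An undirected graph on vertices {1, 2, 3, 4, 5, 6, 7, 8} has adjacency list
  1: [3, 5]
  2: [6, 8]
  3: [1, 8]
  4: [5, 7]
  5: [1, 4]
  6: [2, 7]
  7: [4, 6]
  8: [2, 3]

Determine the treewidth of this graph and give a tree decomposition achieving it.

The largest bag has 3 vertices, giving width 2; this decomposition certifies tw(G) ≤ 2. For the lower bound, G contains the cycle 1–5–4–7–6–2–8–3–1, so G is not a forest; only forests have treewidth ≤ 1, hence tw(G) ≥ 2. The upper and lower bounds meet at 2, so that is the treewidth.

Treewidth 2.
Bags: B1 = {1, 4, 5}  B2 = {1, 4, 7}  B3 = {1, 6, 7}  B4 = {1, 2, 6}  B5 = {1, 2, 8}  B6 = {1, 3, 8}
Tree: B1–B2, B2–B3, B3–B4, B4–B5, B5–B6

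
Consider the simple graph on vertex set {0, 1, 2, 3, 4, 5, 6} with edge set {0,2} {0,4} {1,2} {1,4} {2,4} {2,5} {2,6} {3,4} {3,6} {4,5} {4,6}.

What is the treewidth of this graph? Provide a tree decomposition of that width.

Each bag holds 3 vertices, so the decomposition has width 2, which upper-bounds the treewidth. On the other hand G contains the 3-clique {0, 2, 4}. A clique must lie in a single bag of any decomposition, so no decomposition can have width below 2. Therefore the treewidth is 2.

Treewidth 2.
One such decomposition:
Bags: B1 = {0, 2, 4}  B2 = {2, 4, 6}  B3 = {3, 4, 6}  B4 = {1, 2, 4}  B5 = {2, 4, 5}
Tree: B1–B2, B2–B3, B1–B4, B1–B5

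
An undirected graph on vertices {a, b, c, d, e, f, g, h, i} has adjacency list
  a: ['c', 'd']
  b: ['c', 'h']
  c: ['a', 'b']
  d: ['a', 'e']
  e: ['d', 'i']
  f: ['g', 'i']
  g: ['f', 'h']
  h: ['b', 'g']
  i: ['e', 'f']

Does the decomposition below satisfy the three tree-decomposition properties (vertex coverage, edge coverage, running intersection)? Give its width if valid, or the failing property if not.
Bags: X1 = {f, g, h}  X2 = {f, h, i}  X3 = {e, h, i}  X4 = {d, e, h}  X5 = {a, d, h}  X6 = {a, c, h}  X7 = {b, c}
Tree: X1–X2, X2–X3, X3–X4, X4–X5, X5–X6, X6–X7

A tree decomposition must satisfy three properties: every vertex lies in some bag; for every edge, both endpoints lie together in some bag; and for every vertex, the bags containing it form a connected subtree. Here edge (h,b) lies in no bag, so the decomposition is invalid.

No — edge (h,b) lies in no bag.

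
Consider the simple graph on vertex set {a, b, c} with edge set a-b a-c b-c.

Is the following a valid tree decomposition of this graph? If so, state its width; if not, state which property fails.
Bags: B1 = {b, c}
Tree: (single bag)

No — vertex a appears in no bag.

A tree decomposition must satisfy three properties: every vertex lies in some bag; for every edge, both endpoints lie together in some bag; and for every vertex, the bags containing it form a connected subtree. Here vertex a appears in no bag, so the decomposition is invalid.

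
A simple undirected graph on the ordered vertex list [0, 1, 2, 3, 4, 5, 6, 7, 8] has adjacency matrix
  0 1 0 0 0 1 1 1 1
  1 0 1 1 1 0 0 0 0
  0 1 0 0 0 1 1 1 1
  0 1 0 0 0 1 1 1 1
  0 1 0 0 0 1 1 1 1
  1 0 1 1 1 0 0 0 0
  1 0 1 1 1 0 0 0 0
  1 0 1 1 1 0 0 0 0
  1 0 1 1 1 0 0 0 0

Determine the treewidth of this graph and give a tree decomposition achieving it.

The largest bag has 5 vertices, giving width 4; this decomposition certifies tw(G) ≤ 4. For the lower bound: the 5 vertex sets {1,4}, {2,7}, {0,8}, {3}, {5} are disjoint, each induces a connected subgraph, and every pair is joined by at least one edge of G. Contracting each set to a single vertex therefore yields K_{5} as a minor, and since treewidth is minor-monotone, tw(G) ≥ tw(K_{5}) = 4. Therefore the treewidth is 4.

Treewidth 4.
One such decomposition:
Bags: B1 = {0, 1, 2, 3, 4}  B2 = {0, 2, 3, 4, 7}  B3 = {0, 2, 3, 4, 8}  B4 = {0, 2, 3, 4, 5}  B5 = {0, 2, 3, 4, 6}
Tree: B1–B2, B2–B3, B3–B4, B4–B5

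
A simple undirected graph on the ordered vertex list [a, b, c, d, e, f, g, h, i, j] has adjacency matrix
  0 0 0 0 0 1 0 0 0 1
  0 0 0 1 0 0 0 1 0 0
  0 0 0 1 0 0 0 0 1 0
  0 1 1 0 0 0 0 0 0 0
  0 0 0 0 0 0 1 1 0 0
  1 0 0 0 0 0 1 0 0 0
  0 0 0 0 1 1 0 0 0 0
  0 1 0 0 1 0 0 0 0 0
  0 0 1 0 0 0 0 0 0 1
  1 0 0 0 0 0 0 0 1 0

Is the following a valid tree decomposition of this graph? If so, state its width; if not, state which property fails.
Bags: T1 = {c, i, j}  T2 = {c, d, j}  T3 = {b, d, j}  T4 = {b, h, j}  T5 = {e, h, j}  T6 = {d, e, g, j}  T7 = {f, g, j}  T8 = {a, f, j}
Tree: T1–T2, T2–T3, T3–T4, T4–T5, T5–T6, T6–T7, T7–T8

No — bags containing vertex d are not connected in the tree.

A tree decomposition must satisfy three properties: every vertex lies in some bag; for every edge, both endpoints lie together in some bag; and for every vertex, the bags containing it form a connected subtree. Here bags containing vertex d are not connected in the tree, so the decomposition is invalid.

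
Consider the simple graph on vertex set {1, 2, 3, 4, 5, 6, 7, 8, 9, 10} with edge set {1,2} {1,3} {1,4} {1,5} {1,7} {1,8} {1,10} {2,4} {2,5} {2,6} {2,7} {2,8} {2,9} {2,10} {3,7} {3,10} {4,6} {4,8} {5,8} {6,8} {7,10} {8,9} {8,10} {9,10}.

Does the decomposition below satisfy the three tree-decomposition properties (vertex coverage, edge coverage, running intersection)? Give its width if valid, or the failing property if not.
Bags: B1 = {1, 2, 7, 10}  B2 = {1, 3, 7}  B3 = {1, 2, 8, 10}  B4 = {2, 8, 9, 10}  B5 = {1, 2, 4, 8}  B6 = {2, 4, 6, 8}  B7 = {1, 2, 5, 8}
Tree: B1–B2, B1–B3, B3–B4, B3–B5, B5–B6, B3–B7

A tree decomposition must satisfy three properties: every vertex lies in some bag; for every edge, both endpoints lie together in some bag; and for every vertex, the bags containing it form a connected subtree. Here edge (10,3) lies in no bag, so the decomposition is invalid.

No — edge (10,3) lies in no bag.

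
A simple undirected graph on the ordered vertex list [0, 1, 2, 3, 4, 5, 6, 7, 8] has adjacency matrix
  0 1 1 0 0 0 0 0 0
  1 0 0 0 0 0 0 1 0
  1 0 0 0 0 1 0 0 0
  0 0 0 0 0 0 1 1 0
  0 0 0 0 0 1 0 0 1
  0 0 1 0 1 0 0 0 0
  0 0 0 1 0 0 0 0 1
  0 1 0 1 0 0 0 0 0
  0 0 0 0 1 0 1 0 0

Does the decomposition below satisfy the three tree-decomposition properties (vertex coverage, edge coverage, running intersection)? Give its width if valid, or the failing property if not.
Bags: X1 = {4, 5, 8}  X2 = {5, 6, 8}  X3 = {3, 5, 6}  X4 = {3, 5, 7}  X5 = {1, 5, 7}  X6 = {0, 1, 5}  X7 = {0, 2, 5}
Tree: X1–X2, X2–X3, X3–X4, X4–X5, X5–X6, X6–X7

Vertex coverage: the bags together contain {0, 1, 2, 3, 4, 5, 6, 7, 8}, the full vertex set. Edge coverage: each edge of G has both endpoints in at least one bag. Running intersection: for every vertex, the bags containing it form a connected subtree. All three properties hold, so this is a valid tree decomposition of width max|bag| − 1 = 2, and hence tw(G) ≤ 2.

Yes; width 2.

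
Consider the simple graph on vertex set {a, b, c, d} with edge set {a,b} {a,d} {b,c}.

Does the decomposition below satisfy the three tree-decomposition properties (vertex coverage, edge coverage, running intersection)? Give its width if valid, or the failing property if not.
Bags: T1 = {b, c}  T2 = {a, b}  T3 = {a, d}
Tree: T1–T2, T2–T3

Checking the three conditions: (i) the bags cover all of {a, b, c, d}; (ii) for each edge, some bag contains both endpoints; (iii) the bags containing any fixed vertex form a subtree. All hold, so the decomposition is valid with width 2 − 1 = 1.

Yes; width 1.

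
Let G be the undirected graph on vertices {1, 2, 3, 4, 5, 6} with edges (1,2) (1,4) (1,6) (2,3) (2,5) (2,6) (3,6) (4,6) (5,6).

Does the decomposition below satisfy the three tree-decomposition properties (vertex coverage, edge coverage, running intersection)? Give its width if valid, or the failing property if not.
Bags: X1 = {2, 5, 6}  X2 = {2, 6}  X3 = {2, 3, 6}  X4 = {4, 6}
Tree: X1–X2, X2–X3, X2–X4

No — vertex 1 appears in no bag.

A tree decomposition must satisfy three properties: every vertex lies in some bag; for every edge, both endpoints lie together in some bag; and for every vertex, the bags containing it form a connected subtree. Here vertex 1 appears in no bag, so the decomposition is invalid.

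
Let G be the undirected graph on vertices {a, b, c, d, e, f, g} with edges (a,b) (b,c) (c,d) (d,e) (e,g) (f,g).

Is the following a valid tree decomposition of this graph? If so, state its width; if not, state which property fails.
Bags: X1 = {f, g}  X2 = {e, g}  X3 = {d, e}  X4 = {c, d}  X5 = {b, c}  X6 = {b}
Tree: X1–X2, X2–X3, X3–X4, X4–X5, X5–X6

A tree decomposition must satisfy three properties: every vertex lies in some bag; for every edge, both endpoints lie together in some bag; and for every vertex, the bags containing it form a connected subtree. Here vertex a appears in no bag, so the decomposition is invalid.

No — vertex a appears in no bag.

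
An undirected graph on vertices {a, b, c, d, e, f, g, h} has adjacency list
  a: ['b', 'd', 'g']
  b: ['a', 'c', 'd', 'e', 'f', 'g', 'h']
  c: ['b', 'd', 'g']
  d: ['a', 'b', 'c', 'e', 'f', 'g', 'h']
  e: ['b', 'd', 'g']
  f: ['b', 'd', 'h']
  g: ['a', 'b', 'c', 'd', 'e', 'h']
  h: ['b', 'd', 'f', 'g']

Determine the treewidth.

A width-3 tree decomposition is:
Bags: B1 = {b, d, f, h}  B2 = {b, d, g, h}  B3 = {a, b, d, g}  B4 = {b, d, e, g}  B5 = {b, c, d, g}
Tree: B1–B2, B2–B3, B3–B4, B4–B5
The largest bag has 4 vertices, giving width 3; this decomposition certifies tw(G) ≤ 3. On the other hand G contains the 4-clique {b, d, e, g}. A clique must lie in a single bag of any decomposition, so no decomposition can have width below 3. The upper and lower bounds meet at 3, so that is the treewidth.

3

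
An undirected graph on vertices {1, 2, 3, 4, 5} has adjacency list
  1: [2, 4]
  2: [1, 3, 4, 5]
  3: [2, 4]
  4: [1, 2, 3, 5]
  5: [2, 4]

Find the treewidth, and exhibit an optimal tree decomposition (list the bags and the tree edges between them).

Every bag has size at most 3, so the width is 3 − 1 = 2 and tw(G) ≤ 2. Conversely, {1, 2, 4} is a clique of size 3, and the vertices of any clique must share a bag in every tree decomposition; so some bag has ≥ 3 vertices and tw(G) ≥ 2. Hence tw(G) = 2 exactly.

Treewidth 2.
Bags: B1 = {2, 3, 4}  B2 = {2, 4, 5}  B3 = {1, 2, 4}
Tree: B1–B2, B1–B3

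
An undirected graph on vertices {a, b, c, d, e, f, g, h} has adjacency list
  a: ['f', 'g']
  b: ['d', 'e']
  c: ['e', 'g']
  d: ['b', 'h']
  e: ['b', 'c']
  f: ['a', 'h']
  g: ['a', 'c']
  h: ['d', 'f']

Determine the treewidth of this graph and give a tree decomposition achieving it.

Treewidth 2.
Bags: B1 = {a, c, g}  B2 = {a, c, f}  B3 = {c, f, h}  B4 = {c, d, h}  B5 = {b, c, d}  B6 = {b, c, e}
Tree: B1–B2, B2–B3, B3–B4, B4–B5, B5–B6

Each bag holds 3 vertices, so the decomposition has width 2, which upper-bounds the treewidth. The edges c–g–a–f–h–d–b–e–c form a cycle, so G is not a tree and its treewidth is at least 2. Therefore the treewidth is 2.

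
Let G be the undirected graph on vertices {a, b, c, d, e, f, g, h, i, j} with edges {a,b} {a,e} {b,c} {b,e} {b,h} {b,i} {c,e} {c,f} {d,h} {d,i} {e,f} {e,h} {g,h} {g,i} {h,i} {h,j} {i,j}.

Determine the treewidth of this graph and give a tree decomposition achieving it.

Each bag holds 3 vertices, so the decomposition has width 2, which upper-bounds the treewidth. For the lower bound, the 3 vertices {a, b, e} are pairwise adjacent, and any tree decomposition puts a clique entirely inside one bag — forcing width ≥ 2. Therefore the treewidth is 2.

Treewidth 2.
One optimal decomposition is:
Bags: B1 = {b, h, i}  B2 = {g, h, i}  B3 = {b, e, h}  B4 = {a, b, e}  B5 = {b, c, e}  B6 = {c, e, f}  B7 = {h, i, j}  B8 = {d, h, i}
Tree: B1–B2, B1–B3, B3–B4, B3–B5, B5–B6, B2–B7, B7–B8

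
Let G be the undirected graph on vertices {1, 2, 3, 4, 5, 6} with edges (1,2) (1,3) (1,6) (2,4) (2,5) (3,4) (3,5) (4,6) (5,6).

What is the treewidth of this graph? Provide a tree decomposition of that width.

Each bag holds 4 vertices, so the decomposition has width 3, which upper-bounds the treewidth. For the lower bound: the 4 vertex sets {1,2}, {5,6}, {4}, {3} are disjoint, each induces a connected subgraph, and every pair is joined by at least one edge of G. Contracting each set to a single vertex therefore yields K_{4} as a minor, and since treewidth is minor-monotone, tw(G) ≥ tw(K_{4}) = 3. The upper and lower bounds meet at 3, so that is the treewidth.

Treewidth 3.
Bags: B1 = {1, 2, 4, 5}  B2 = {1, 4, 5, 6}  B3 = {1, 3, 4, 5}
Tree: B1–B2, B2–B3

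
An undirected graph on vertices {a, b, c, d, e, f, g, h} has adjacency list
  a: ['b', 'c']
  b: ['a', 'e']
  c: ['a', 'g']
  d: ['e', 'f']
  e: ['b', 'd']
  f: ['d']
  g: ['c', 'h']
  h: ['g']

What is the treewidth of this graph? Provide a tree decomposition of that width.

Every bag has size at most 2, so the width is 2 − 1 = 1 and tw(G) ≤ 1. Any graph with an edge has treewidth ≥ 1, and G has the edge h–g. Therefore the treewidth is 1.

Treewidth 1.
Bags: B1 = {g, h}  B2 = {c, g}  B3 = {a, c}  B4 = {a, b}  B5 = {b, e}  B6 = {d, e}  B7 = {d, f}
Tree: B1–B2, B2–B3, B3–B4, B4–B5, B5–B6, B6–B7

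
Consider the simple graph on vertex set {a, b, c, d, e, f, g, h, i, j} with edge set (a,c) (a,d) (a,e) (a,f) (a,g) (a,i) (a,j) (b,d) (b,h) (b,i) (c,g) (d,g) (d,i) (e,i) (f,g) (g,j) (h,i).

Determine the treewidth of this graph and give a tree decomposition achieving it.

The largest bag has 3 vertices, giving width 2; this decomposition certifies tw(G) ≤ 2. Conversely, {b, h, i} is a clique of size 3, and the vertices of any clique must share a bag in every tree decomposition; so some bag has ≥ 3 vertices and tw(G) ≥ 2. Combining the bounds, tw(G) = 2.

Treewidth 2.
Bags: B1 = {a, d, g}  B2 = {a, d, i}  B3 = {b, d, i}  B4 = {a, g, j}  B5 = {a, c, g}  B6 = {a, e, i}  B7 = {a, f, g}  B8 = {b, h, i}
Tree: B1–B2, B2–B3, B1–B4, B1–B5, B2–B6, B4–B7, B3–B8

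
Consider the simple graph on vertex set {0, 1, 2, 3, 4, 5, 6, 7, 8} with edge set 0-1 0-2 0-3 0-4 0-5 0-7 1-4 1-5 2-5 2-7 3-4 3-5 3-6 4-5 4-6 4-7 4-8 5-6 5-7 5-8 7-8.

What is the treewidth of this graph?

A width-3 tree decomposition is:
Bags: B1 = {0, 3, 4, 5}  B2 = {0, 4, 5, 7}  B3 = {4, 5, 7, 8}  B4 = {0, 1, 4, 5}  B5 = {0, 2, 5, 7}  B6 = {3, 4, 5, 6}
Tree: B1–B2, B2–B3, B1–B4, B2–B5, B1–B6
Every bag has size at most 4, so the width is 4 − 1 = 3 and tw(G) ≤ 3. For the lower bound, the 4 vertices {0, 2, 5, 7} are pairwise adjacent, and any tree decomposition puts a clique entirely inside one bag — forcing width ≥ 3. Therefore the treewidth is 3.

3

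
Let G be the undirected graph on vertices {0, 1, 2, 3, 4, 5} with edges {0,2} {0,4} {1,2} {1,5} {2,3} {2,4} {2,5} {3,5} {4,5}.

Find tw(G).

2

A width-2 tree decomposition is:
Bags: B1 = {1, 2, 5}  B2 = {2, 4, 5}  B3 = {2, 3, 5}  B4 = {0, 2, 4}
Tree: B1–B2, B2–B3, B2–B4
Every bag has size at most 3, so the width is 3 − 1 = 2 and tw(G) ≤ 2. For the lower bound, the 3 vertices {0, 2, 4} are pairwise adjacent, and any tree decomposition puts a clique entirely inside one bag — forcing width ≥ 2. Hence tw(G) = 2 exactly.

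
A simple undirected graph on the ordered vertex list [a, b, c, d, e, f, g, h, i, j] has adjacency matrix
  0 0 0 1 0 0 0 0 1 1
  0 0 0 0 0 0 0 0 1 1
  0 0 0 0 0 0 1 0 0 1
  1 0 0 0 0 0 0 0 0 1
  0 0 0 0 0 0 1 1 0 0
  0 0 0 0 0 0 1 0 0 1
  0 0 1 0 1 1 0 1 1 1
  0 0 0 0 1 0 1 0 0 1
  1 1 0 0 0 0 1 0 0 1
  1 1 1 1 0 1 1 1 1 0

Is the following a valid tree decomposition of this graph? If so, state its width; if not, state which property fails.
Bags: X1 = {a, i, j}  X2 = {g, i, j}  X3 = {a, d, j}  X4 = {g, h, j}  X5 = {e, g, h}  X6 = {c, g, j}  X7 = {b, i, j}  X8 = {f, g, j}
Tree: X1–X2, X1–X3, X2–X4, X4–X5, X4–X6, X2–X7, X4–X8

Checking the three conditions: (i) the bags cover all of {a, b, c, d, e, f, g, h, i, j}; (ii) for each edge, some bag contains both endpoints; (iii) the bags containing any fixed vertex form a subtree. All hold, so the decomposition is valid with width 3 − 1 = 2.

Yes; width 2.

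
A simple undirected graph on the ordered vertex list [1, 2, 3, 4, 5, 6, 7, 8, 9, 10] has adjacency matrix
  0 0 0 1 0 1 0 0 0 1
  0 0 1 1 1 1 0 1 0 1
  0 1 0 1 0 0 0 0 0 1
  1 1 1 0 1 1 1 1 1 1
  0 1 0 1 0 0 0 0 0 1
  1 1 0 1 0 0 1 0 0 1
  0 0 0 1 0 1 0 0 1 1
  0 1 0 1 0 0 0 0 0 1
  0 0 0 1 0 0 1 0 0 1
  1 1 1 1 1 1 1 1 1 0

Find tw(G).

3

A width-3 tree decomposition is:
Bags: B1 = {4, 6, 7, 10}  B2 = {2, 4, 6, 10}  B3 = {2, 4, 8, 10}  B4 = {2, 3, 4, 10}  B5 = {1, 4, 6, 10}  B6 = {4, 7, 9, 10}  B7 = {2, 4, 5, 10}
Tree: B1–B2, B2–B3, B2–B4, B1–B5, B1–B6, B2–B7
Every bag has size at most 4, so the width is 4 − 1 = 3 and tw(G) ≤ 3. For the lower bound, the 4 vertices {1, 4, 6, 10} are pairwise adjacent, and any tree decomposition puts a clique entirely inside one bag — forcing width ≥ 3. Therefore the treewidth is 3.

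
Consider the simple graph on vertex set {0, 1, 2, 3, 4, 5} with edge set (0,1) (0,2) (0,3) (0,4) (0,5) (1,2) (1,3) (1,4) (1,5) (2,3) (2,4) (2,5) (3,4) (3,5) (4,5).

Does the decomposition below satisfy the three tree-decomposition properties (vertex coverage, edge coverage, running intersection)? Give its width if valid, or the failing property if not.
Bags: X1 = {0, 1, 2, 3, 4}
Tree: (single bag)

No — vertex 5 appears in no bag.

A tree decomposition must satisfy three properties: every vertex lies in some bag; for every edge, both endpoints lie together in some bag; and for every vertex, the bags containing it form a connected subtree. Here vertex 5 appears in no bag, so the decomposition is invalid.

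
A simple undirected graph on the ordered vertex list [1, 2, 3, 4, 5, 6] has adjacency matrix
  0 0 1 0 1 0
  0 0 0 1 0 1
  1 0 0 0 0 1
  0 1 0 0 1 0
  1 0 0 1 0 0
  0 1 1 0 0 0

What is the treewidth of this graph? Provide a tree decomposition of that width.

Treewidth 2.
One optimal decomposition is:
Bags: B1 = {1, 3, 5}  B2 = {3, 5, 6}  B3 = {2, 5, 6}  B4 = {2, 4, 5}
Tree: B1–B2, B2–B3, B3–B4

Each bag holds 3 vertices, so the decomposition has width 2, which upper-bounds the treewidth. For the lower bound, G contains the cycle 5–1–3–6–2–4–5, so G is not a forest; only forests have treewidth ≤ 1, hence tw(G) ≥ 2. Combining the bounds, tw(G) = 2.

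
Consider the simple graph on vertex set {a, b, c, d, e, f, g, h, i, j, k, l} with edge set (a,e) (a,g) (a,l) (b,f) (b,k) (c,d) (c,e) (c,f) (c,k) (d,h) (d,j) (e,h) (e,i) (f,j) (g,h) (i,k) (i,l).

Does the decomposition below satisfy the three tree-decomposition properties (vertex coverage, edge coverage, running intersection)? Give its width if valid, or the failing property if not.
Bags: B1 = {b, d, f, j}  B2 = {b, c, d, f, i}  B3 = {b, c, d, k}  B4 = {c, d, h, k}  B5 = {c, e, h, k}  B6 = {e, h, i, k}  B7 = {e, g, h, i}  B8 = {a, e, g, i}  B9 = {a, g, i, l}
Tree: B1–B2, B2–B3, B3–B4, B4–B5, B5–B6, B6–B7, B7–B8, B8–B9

No — bags containing vertex i are not connected in the tree.

A tree decomposition must satisfy three properties: every vertex lies in some bag; for every edge, both endpoints lie together in some bag; and for every vertex, the bags containing it form a connected subtree. Here bags containing vertex i are not connected in the tree, so the decomposition is invalid.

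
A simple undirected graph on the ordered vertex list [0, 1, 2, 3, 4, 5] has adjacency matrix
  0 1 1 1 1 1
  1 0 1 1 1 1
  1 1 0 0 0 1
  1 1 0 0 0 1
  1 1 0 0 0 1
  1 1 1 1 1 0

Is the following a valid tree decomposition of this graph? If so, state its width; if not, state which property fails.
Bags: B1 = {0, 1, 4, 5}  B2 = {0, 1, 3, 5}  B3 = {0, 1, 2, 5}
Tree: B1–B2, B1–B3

Checking the three conditions: (i) the bags cover all of {0, 1, 2, 3, 4, 5}; (ii) for each edge, some bag contains both endpoints; (iii) the bags containing any fixed vertex form a subtree. All hold, so the decomposition is valid with width 4 − 1 = 3.

Yes; width 3.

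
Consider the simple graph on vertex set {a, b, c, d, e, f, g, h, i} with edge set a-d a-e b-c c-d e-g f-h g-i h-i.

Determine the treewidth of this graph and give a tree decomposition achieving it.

The largest bag has 2 vertices, giving width 1; this decomposition certifies tw(G) ≤ 1. Any graph with an edge has treewidth ≥ 1, and G has the edge f–h. Hence tw(G) = 1 exactly.

Treewidth 1.
One optimal decomposition is:
Bags: B1 = {f, h}  B2 = {h, i}  B3 = {g, i}  B4 = {e, g}  B5 = {a, e}  B6 = {a, d}  B7 = {c, d}  B8 = {b, c}
Tree: B1–B2, B2–B3, B3–B4, B4–B5, B5–B6, B6–B7, B7–B8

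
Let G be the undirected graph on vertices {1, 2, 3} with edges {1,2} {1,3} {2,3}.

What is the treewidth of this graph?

A width-2 tree decomposition is:
Bags: B1 = {1, 2, 3}
Tree: (single bag)
A single bag containing all 3 vertices is trivially a valid decomposition of width 2. For the lower bound, the 3 vertices {1, 2, 3} are pairwise adjacent, and any tree decomposition puts a clique entirely inside one bag — forcing width ≥ 2. Therefore the treewidth is 2.

2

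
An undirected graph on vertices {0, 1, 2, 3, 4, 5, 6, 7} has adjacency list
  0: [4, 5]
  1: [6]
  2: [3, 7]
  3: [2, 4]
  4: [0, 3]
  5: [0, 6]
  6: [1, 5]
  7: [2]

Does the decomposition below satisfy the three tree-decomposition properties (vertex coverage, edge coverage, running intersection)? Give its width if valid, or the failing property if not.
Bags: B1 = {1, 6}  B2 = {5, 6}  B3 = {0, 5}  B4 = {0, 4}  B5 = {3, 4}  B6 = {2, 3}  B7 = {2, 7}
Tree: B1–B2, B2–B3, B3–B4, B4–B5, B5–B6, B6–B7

Vertex coverage: the bags together contain {0, 1, 2, 3, 4, 5, 6, 7}, the full vertex set. Edge coverage: each edge of G has both endpoints in at least one bag. Running intersection: for every vertex, the bags containing it form a connected subtree. All three properties hold, so this is a valid tree decomposition of width max|bag| − 1 = 1, and hence tw(G) ≤ 1.

Yes; width 1.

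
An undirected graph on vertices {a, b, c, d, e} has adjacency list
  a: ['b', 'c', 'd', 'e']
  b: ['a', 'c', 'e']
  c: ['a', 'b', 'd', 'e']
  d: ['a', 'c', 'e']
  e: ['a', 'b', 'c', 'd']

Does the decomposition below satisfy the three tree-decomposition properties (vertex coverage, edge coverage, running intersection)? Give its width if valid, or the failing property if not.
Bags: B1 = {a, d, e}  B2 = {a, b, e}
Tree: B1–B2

A tree decomposition must satisfy three properties: every vertex lies in some bag; for every edge, both endpoints lie together in some bag; and for every vertex, the bags containing it form a connected subtree. Here vertex c appears in no bag, so the decomposition is invalid.

No — vertex c appears in no bag.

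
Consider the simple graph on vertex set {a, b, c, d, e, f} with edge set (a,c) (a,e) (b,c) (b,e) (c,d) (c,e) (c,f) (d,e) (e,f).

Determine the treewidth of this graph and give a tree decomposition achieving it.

Every bag has size at most 3, so the width is 3 − 1 = 2 and tw(G) ≤ 2. Conversely, {c, d, e} is a clique of size 3, and the vertices of any clique must share a bag in every tree decomposition; so some bag has ≥ 3 vertices and tw(G) ≥ 2. Hence tw(G) = 2 exactly.

Treewidth 2.
One optimal decomposition is:
Bags: B1 = {c, d, e}  B2 = {a, c, e}  B3 = {c, e, f}  B4 = {b, c, e}
Tree: B1–B2, B1–B3, B1–B4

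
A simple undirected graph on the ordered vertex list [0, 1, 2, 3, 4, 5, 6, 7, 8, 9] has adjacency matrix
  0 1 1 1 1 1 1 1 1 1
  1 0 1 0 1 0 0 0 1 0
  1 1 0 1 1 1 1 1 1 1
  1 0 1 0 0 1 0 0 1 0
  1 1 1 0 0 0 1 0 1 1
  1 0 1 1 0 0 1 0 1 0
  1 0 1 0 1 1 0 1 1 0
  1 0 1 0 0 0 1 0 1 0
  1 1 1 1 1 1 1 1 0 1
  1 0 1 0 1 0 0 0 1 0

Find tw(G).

4

A width-4 tree decomposition is:
Bags: B1 = {0, 2, 4, 6, 8}  B2 = {0, 2, 5, 6, 8}  B3 = {0, 2, 4, 8, 9}  B4 = {0, 2, 6, 7, 8}  B5 = {0, 1, 2, 4, 8}  B6 = {0, 2, 3, 5, 8}
Tree: B1–B2, B1–B3, B2–B4, B3–B5, B2–B6
Each bag holds 5 vertices, so the decomposition has width 4, which upper-bounds the treewidth. For the lower bound, the 5 vertices {0, 2, 3, 5, 8} are pairwise adjacent, and any tree decomposition puts a clique entirely inside one bag — forcing width ≥ 4. Hence tw(G) = 4 exactly.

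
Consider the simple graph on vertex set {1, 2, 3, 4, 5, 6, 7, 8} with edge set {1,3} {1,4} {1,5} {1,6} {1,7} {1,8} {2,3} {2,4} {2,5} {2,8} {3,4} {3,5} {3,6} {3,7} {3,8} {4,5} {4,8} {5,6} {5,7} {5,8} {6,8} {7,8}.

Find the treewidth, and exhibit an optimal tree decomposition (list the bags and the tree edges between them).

Treewidth 4.
One optimal decomposition is:
Bags: B1 = {1, 3, 5, 6, 8}  B2 = {1, 3, 4, 5, 8}  B3 = {2, 3, 4, 5, 8}  B4 = {1, 3, 5, 7, 8}
Tree: B1–B2, B2–B3, B1–B4

Every bag has size at most 5, so the width is 5 − 1 = 4 and tw(G) ≤ 4. Conversely, {1, 3, 4, 5, 8} is a clique of size 5, and the vertices of any clique must share a bag in every tree decomposition; so some bag has ≥ 5 vertices and tw(G) ≥ 4. Hence tw(G) = 4 exactly.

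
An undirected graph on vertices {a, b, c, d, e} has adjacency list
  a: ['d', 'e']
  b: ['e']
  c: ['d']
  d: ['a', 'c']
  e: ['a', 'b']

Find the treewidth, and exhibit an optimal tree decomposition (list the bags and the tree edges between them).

Treewidth 1.
Bags: B1 = {b, e}  B2 = {a, e}  B3 = {a, d}  B4 = {c, d}
Tree: B1–B2, B2–B3, B3–B4

Every bag has size at most 2, so the width is 2 − 1 = 1 and tw(G) ≤ 1. G has an edge, so its treewidth is at least 1. The upper and lower bounds meet at 1, so that is the treewidth.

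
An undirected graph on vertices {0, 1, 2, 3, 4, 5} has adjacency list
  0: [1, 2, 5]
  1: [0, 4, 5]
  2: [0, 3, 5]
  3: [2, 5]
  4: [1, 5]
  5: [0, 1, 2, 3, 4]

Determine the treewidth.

2

A width-2 tree decomposition is:
Bags: B1 = {0, 2, 5}  B2 = {0, 1, 5}  B3 = {1, 4, 5}  B4 = {2, 3, 5}
Tree: B1–B2, B2–B3, B1–B4
Every bag has size at most 3, so the width is 3 − 1 = 2 and tw(G) ≤ 2. For the lower bound, the 3 vertices {0, 1, 5} are pairwise adjacent, and any tree decomposition puts a clique entirely inside one bag — forcing width ≥ 2. The upper and lower bounds meet at 2, so that is the treewidth.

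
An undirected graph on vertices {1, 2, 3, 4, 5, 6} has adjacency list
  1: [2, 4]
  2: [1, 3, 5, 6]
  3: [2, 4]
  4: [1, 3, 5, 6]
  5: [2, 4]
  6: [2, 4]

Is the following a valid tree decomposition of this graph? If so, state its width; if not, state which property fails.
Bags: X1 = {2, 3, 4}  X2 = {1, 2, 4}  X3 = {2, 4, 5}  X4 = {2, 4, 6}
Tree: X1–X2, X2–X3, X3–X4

Vertex coverage: the bags together contain {1, 2, 3, 4, 5, 6}, the full vertex set. Edge coverage: each edge of G has both endpoints in at least one bag. Running intersection: for every vertex, the bags containing it form a connected subtree. All three properties hold, so this is a valid tree decomposition of width max|bag| − 1 = 2, and hence tw(G) ≤ 2.

Yes; width 2.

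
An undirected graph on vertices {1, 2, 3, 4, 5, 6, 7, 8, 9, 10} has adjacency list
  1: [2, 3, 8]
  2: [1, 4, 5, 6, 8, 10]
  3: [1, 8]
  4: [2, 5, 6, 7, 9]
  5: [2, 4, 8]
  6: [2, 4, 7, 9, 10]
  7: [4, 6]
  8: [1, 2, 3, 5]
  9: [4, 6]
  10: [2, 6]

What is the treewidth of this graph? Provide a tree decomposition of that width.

Each bag holds 3 vertices, so the decomposition has width 2, which upper-bounds the treewidth. Conversely, {4, 6, 9} is a clique of size 3, and the vertices of any clique must share a bag in every tree decomposition; so some bag has ≥ 3 vertices and tw(G) ≥ 2. Therefore the treewidth is 2.

Treewidth 2.
One optimal decomposition is:
Bags: B1 = {2, 4, 5}  B2 = {2, 5, 8}  B3 = {2, 4, 6}  B4 = {4, 6, 9}  B5 = {1, 2, 8}  B6 = {4, 6, 7}  B7 = {1, 3, 8}  B8 = {2, 6, 10}
Tree: B1–B2, B1–B3, B3–B4, B2–B5, B4–B6, B5–B7, B3–B8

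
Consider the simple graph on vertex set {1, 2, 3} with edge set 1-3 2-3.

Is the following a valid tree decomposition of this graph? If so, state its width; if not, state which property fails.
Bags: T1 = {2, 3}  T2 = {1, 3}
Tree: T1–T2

Checking the three conditions: (i) the bags cover all of {1, 2, 3}; (ii) for each edge, some bag contains both endpoints; (iii) the bags containing any fixed vertex form a subtree. All hold, so the decomposition is valid with width 2 − 1 = 1.

Yes; width 1.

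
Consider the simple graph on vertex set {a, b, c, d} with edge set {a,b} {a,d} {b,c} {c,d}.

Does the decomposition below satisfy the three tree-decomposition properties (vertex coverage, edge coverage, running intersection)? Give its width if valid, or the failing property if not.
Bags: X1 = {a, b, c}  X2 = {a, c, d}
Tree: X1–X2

Vertex coverage: the bags together contain {a, b, c, d}, the full vertex set. Edge coverage: each edge of G has both endpoints in at least one bag. Running intersection: for every vertex, the bags containing it form a connected subtree. All three properties hold, so this is a valid tree decomposition of width max|bag| − 1 = 2, and hence tw(G) ≤ 2.

Yes; width 2.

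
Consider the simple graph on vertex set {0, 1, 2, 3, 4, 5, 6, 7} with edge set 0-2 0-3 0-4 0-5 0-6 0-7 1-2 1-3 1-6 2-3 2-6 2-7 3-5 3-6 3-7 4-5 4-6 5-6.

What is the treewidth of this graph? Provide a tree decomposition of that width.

Treewidth 3.
One such decomposition:
Bags: B1 = {0, 2, 3, 6}  B2 = {0, 3, 5, 6}  B3 = {1, 2, 3, 6}  B4 = {0, 4, 5, 6}  B5 = {0, 2, 3, 7}
Tree: B1–B2, B1–B3, B2–B4, B1–B5

The largest bag has 4 vertices, giving width 3; this decomposition certifies tw(G) ≤ 3. On the other hand G contains the 4-clique {0, 2, 3, 6}. A clique must lie in a single bag of any decomposition, so no decomposition can have width below 3. Combining the bounds, tw(G) = 3.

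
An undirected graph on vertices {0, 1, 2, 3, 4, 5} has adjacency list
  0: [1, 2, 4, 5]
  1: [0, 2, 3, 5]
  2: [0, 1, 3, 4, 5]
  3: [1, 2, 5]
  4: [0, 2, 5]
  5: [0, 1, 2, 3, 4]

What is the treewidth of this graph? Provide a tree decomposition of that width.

Treewidth 3.
One optimal decomposition is:
Bags: B1 = {1, 2, 3, 5}  B2 = {0, 1, 2, 5}  B3 = {0, 2, 4, 5}
Tree: B1–B2, B2–B3

Every bag has size at most 4, so the width is 4 − 1 = 3 and tw(G) ≤ 3. Conversely, {0, 1, 2, 5} is a clique of size 4, and the vertices of any clique must share a bag in every tree decomposition; so some bag has ≥ 4 vertices and tw(G) ≥ 3. Therefore the treewidth is 3.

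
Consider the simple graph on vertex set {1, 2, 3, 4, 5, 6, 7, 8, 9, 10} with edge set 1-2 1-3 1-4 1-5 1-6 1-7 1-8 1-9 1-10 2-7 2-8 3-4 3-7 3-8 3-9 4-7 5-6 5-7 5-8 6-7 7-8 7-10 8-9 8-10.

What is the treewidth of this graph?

3

A width-3 tree decomposition is:
Bags: B1 = {1, 2, 7, 8}  B2 = {1, 5, 7, 8}  B3 = {1, 7, 8, 10}  B4 = {1, 3, 7, 8}  B5 = {1, 3, 8, 9}  B6 = {1, 3, 4, 7}  B7 = {1, 5, 6, 7}
Tree: B1–B2, B1–B3, B3–B4, B4–B5, B4–B6, B2–B7
Each bag holds 4 vertices, so the decomposition has width 3, which upper-bounds the treewidth. Conversely, {1, 3, 8, 9} is a clique of size 4, and the vertices of any clique must share a bag in every tree decomposition; so some bag has ≥ 4 vertices and tw(G) ≥ 3. The upper and lower bounds meet at 3, so that is the treewidth.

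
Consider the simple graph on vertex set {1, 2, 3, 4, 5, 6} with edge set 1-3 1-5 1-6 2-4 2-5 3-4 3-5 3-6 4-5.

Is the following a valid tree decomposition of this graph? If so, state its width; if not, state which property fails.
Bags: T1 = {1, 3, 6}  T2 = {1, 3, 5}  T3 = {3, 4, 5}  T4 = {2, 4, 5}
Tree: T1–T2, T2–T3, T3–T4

Checking the three conditions: (i) the bags cover all of {1, 2, 3, 4, 5, 6}; (ii) for each edge, some bag contains both endpoints; (iii) the bags containing any fixed vertex form a subtree. All hold, so the decomposition is valid with width 3 − 1 = 2.

Yes; width 2.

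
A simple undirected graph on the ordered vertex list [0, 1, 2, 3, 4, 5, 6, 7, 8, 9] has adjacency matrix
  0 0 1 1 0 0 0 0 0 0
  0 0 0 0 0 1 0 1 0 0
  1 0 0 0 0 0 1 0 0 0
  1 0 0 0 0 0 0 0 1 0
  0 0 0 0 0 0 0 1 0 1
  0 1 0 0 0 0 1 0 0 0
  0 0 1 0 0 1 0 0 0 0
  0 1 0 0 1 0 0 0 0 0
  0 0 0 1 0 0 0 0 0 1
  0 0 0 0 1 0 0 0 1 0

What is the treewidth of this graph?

A width-2 tree decomposition is:
Bags: B1 = {4, 7, 9}  B2 = {7, 8, 9}  B3 = {3, 7, 8}  B4 = {0, 3, 7}  B5 = {0, 2, 7}  B6 = {2, 6, 7}  B7 = {5, 6, 7}  B8 = {1, 5, 7}
Tree: B1–B2, B2–B3, B3–B4, B4–B5, B5–B6, B6–B7, B7–B8
The largest bag has 3 vertices, giving width 2; this decomposition certifies tw(G) ≤ 2. Since 7–4–9–8–3–0–2–6–5–1–7 is a cycle in G, G is not acyclic. Forests are exactly the graphs of treewidth ≤ 1, so tw(G) ≥ 2. The upper and lower bounds meet at 2, so that is the treewidth.

2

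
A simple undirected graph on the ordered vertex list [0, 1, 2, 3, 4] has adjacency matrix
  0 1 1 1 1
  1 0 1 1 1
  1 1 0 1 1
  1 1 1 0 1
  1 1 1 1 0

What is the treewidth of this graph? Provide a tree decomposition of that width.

With just one bag of size 5, the width is 5 − 1 = 4, so tw(G) ≤ 4. For the lower bound, the 5 vertices {0, 1, 2, 3, 4} are pairwise adjacent, and any tree decomposition puts a clique entirely inside one bag — forcing width ≥ 4. Combining the bounds, tw(G) = 4.

Treewidth 4.
One optimal decomposition is:
Bags: B1 = {0, 1, 2, 3, 4}
Tree: (single bag)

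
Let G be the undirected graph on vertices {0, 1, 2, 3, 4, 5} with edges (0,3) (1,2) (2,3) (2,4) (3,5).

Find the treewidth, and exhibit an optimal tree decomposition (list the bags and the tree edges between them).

Treewidth 1.
Bags: B1 = {2, 3}  B2 = {2, 4}  B3 = {0, 3}  B4 = {1, 2}  B5 = {3, 5}
Tree: B1–B2, B1–B3, B1–B4, B1–B5

Each bag holds 2 vertices, so the decomposition has width 1, which upper-bounds the treewidth. G has an edge, so its treewidth is at least 1. The upper and lower bounds meet at 1, so that is the treewidth.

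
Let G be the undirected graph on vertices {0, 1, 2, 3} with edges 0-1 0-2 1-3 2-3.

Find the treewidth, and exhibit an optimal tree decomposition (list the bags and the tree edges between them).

Each bag holds 3 vertices, so the decomposition has width 2, which upper-bounds the treewidth. Since 0–2–3–1–0 is a cycle in G, G is not acyclic. Forests are exactly the graphs of treewidth ≤ 1, so tw(G) ≥ 2. The upper and lower bounds meet at 2, so that is the treewidth.

Treewidth 2.
Bags: B1 = {0, 2, 3}  B2 = {0, 1, 3}
Tree: B1–B2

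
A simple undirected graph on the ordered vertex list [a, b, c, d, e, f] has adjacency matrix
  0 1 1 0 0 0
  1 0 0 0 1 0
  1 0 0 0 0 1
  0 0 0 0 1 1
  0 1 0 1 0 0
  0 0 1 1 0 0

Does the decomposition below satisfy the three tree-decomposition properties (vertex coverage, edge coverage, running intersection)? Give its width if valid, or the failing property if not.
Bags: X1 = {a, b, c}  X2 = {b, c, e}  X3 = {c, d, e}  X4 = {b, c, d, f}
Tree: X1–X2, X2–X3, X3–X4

A tree decomposition must satisfy three properties: every vertex lies in some bag; for every edge, both endpoints lie together in some bag; and for every vertex, the bags containing it form a connected subtree. Here bags containing vertex b are not connected in the tree, so the decomposition is invalid.

No — bags containing vertex b are not connected in the tree.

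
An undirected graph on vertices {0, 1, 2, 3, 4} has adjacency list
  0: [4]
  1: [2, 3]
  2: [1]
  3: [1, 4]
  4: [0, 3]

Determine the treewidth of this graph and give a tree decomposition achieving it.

Treewidth 1.
Bags: B1 = {0, 4}  B2 = {3, 4}  B3 = {1, 3}  B4 = {1, 2}
Tree: B1–B2, B2–B3, B3–B4

The largest bag has 2 vertices, giving width 1; this decomposition certifies tw(G) ≤ 1. Since G has at least one edge (e.g. 0–4), it is not an edgeless graph, so tw(G) ≥ 1. Combining the bounds, tw(G) = 1.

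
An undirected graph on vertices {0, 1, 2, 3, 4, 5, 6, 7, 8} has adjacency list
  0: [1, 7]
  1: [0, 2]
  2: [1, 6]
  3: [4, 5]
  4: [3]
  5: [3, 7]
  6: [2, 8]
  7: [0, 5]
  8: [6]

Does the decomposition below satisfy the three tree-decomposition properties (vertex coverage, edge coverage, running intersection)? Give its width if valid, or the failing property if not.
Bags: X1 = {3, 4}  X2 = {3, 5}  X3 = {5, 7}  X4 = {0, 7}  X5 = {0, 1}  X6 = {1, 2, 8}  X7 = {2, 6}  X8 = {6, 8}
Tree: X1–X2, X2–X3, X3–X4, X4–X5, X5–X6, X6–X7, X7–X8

No — bags containing vertex 8 are not connected in the tree.

A tree decomposition must satisfy three properties: every vertex lies in some bag; for every edge, both endpoints lie together in some bag; and for every vertex, the bags containing it form a connected subtree. Here bags containing vertex 8 are not connected in the tree, so the decomposition is invalid.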